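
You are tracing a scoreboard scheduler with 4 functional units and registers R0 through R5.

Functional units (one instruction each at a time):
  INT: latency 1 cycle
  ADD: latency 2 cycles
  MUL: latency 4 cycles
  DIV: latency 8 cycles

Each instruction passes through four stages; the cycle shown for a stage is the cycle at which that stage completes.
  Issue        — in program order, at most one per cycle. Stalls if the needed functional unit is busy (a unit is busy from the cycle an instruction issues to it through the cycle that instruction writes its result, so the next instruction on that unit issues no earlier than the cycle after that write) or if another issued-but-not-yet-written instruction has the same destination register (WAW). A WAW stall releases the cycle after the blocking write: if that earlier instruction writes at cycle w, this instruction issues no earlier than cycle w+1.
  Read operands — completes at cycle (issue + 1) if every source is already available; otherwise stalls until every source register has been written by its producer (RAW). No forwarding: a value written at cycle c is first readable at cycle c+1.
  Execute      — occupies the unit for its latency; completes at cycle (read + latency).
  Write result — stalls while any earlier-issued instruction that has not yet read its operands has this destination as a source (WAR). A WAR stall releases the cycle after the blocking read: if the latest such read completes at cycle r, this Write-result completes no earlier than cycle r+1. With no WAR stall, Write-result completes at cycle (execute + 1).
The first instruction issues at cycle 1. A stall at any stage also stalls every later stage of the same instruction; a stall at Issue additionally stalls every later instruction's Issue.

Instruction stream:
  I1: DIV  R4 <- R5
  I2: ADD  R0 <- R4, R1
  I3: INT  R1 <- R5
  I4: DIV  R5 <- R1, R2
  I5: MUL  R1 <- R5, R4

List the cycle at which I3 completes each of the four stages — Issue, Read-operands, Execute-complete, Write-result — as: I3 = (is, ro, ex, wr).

I3 = (3, 4, 5, 13)

[1] I1 dispatched to DIV
[2] I1 operands ready; I2 dispatched to ADD
[3] I3 dispatched to INT
[4] I3 operands ready
[5] I3 complete
[10] I1 complete
[11] R4←I1
[12] I2 operands ready; I4 dispatched to DIV
[13] R1←I3
[14] I2 complete; I4 operands ready; I5 dispatched to MUL
[15] R0←I2
[22] I4 complete
[23] R5←I4
[24] I5 operands ready
[28] I5 complete
[29] R1←I5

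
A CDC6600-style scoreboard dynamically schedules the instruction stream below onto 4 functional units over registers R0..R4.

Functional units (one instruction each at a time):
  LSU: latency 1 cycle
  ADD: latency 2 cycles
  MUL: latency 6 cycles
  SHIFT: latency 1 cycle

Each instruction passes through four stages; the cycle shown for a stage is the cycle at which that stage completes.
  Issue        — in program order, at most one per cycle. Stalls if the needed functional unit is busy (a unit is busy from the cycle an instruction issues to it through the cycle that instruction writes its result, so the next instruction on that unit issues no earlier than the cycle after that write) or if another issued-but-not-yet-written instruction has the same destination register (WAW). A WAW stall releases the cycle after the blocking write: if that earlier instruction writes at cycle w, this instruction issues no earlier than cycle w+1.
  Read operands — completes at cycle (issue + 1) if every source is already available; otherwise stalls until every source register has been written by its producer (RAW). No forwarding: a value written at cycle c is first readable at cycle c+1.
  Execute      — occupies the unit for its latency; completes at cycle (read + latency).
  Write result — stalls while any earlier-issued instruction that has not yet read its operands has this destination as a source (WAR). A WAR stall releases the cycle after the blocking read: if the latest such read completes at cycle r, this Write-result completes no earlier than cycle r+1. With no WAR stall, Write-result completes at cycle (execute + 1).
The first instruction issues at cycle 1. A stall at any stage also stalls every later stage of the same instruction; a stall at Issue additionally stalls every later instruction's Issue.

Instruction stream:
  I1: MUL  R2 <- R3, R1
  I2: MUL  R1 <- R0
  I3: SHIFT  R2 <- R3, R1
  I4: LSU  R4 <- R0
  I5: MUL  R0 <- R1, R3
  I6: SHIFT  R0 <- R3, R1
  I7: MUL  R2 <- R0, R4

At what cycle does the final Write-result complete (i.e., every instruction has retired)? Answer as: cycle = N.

cycle = 39

cycle 1: I1 dispatched to MUL
cycle 2: I1 operands ready
cycle 8: I1 complete
cycle 9: R2←I1
cycle 10: I2 dispatched to MUL
cycle 11: I2 operands ready · I3 dispatched to SHIFT
cycle 12: I4 dispatched to LSU
cycle 13: I4 operands ready
cycle 14: I4 complete
cycle 15: R4←I4
cycle 17: I2 complete
cycle 18: R1←I2
cycle 19: I3 operands ready · I5 dispatched to MUL
cycle 20: I3 complete · I5 operands ready
cycle 21: R2←I3
cycle 26: I5 complete
cycle 27: R0←I5
cycle 28: I6 dispatched to SHIFT
cycle 29: I6 operands ready · I7 dispatched to MUL
cycle 30: I6 complete
cycle 31: R0←I6
cycle 32: I7 operands ready
cycle 38: I7 complete
cycle 39: R2←I7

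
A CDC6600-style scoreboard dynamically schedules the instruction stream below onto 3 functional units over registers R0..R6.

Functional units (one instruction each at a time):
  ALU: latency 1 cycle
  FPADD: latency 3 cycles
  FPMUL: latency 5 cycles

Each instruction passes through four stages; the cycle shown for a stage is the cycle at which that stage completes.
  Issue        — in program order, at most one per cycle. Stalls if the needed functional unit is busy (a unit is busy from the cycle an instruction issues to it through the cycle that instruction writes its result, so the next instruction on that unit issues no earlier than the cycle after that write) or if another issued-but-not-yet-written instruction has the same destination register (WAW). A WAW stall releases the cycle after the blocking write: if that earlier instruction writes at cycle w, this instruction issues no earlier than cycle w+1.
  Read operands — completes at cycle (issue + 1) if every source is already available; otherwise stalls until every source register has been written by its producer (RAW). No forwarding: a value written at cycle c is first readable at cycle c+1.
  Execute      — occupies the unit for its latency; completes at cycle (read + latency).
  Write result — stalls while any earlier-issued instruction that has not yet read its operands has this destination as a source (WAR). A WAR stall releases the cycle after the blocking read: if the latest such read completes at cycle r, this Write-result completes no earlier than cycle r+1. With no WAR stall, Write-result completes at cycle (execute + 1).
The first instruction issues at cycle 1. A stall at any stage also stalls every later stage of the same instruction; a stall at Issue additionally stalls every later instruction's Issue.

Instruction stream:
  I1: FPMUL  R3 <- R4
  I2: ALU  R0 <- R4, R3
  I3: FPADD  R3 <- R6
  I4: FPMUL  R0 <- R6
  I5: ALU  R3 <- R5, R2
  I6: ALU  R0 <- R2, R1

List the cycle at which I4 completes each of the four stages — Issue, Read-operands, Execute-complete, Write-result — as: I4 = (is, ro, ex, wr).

I1  is:1  ro:2  ex:7  wr:8
I2  is:2  ro:9  ex:10  wr:11  — RAW R3: wait I1 write@8
I3  is:9  ro:10  ex:13  wr:14  — WAW R3: wait I1 write@8
I4  is:12  ro:13  ex:18  wr:19  — WAW R0: wait I2 write@11
I5  is:15  ro:16  ex:17  wr:18  — WAW R3: wait I3 write@14
I6  is:20  ro:21  ex:22  wr:23  — WAW R0: wait I4 write@19

I4 = (12, 13, 18, 19)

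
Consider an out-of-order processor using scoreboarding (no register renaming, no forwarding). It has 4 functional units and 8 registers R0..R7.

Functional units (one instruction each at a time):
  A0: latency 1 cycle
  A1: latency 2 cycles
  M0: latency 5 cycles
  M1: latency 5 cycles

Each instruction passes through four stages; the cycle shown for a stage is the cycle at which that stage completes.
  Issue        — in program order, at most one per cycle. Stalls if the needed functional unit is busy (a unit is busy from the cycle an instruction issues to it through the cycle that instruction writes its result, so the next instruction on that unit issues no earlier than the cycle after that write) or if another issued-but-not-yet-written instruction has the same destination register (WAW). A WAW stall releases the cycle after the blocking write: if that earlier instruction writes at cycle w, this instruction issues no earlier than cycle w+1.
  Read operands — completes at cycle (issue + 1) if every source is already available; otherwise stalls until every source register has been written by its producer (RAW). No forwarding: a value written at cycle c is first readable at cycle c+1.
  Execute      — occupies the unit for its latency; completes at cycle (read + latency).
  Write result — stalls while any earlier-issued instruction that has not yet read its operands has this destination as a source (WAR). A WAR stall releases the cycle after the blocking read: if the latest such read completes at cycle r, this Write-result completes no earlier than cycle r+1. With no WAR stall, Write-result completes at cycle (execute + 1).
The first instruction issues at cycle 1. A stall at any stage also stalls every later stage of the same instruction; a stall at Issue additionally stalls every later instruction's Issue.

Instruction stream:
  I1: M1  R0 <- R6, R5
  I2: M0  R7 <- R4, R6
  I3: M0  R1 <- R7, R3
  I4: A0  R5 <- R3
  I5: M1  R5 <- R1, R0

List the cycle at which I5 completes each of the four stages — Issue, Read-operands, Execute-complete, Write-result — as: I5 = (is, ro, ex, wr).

I5 = (15, 18, 23, 24)

I1  is:1  ro:2  ex:7  wr:8
I2  is:2  ro:3  ex:8  wr:9
I3  is:10  ro:11  ex:16  wr:17  — struct: M0 busy until I2 writes@9
I4  is:11  ro:12  ex:13  wr:14
I5  is:15  ro:18  ex:23  wr:24  — WAW R5: wait I4 write@14, RAW R1: wait I3 write@17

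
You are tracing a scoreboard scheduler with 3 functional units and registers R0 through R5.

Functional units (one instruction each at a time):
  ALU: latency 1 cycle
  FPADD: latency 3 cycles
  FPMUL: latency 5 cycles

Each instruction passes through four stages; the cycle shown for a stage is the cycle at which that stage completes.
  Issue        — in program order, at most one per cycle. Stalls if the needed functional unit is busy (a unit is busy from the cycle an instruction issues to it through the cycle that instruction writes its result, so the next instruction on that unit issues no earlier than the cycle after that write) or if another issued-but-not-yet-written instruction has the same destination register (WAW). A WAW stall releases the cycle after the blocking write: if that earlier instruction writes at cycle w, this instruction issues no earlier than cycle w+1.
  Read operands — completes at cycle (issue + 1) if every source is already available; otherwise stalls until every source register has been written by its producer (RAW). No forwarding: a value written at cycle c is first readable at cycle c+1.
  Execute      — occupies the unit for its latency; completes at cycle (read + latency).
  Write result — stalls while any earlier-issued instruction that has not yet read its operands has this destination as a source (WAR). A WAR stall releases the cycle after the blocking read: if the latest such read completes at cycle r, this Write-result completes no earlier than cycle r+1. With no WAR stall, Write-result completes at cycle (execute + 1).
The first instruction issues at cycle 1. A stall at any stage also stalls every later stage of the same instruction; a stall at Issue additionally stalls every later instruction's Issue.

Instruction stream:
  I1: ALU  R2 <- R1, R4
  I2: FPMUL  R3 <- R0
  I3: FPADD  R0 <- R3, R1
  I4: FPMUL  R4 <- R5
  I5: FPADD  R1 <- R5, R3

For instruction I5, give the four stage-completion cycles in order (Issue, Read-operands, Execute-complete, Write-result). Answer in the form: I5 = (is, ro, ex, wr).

1) issue 1, read 2, done 3, write 4
2) issue 2, read 3, done 8, write 9
3) issue 3, read 10, done 13, write 14  <RAW R3: wait I2 write@9>
4) issue 10, read 11, done 16, write 17  <struct: FPMUL busy until I2 writes@9>
5) issue 15, read 16, done 19, write 20  <struct: FPADD busy until I3 writes@14>

I5 = (15, 16, 19, 20)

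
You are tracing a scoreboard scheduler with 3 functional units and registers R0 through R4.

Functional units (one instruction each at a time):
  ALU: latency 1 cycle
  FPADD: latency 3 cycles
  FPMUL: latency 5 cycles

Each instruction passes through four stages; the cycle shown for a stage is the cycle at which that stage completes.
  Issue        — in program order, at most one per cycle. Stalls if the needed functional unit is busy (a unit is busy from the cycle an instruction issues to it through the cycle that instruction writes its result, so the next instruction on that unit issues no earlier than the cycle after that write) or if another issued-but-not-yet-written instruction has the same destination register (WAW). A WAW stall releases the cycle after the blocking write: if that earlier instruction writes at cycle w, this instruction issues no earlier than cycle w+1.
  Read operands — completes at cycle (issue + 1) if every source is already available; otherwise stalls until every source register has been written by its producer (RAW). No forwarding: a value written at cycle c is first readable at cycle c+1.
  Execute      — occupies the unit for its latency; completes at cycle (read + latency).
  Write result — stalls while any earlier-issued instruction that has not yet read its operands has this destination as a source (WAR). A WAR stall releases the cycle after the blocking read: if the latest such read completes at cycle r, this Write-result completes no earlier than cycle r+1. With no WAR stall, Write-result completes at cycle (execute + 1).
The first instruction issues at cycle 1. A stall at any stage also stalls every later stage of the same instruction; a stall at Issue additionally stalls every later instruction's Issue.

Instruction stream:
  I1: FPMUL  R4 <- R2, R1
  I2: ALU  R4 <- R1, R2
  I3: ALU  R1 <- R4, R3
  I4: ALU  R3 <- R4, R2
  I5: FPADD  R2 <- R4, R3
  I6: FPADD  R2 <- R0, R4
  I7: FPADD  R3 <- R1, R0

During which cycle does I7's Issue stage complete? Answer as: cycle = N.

  I1 | 1 | 2 | 7 | 8
  I2 | 9 | 10 | 11 | 12   WAW R4: wait I1 write@8
  I3 | 13 | 14 | 15 | 16   struct: ALU busy until I2 writes@12
  I4 | 17 | 18 | 19 | 20   struct: ALU busy until I3 writes@16
  I5 | 18 | 21 | 24 | 25   RAW R3: wait I4 write@20
  I6 | 26 | 27 | 30 | 31   struct: FPADD busy until I5 writes@25
  I7 | 32 | 33 | 36 | 37   struct: FPADD busy until I6 writes@31

cycle = 32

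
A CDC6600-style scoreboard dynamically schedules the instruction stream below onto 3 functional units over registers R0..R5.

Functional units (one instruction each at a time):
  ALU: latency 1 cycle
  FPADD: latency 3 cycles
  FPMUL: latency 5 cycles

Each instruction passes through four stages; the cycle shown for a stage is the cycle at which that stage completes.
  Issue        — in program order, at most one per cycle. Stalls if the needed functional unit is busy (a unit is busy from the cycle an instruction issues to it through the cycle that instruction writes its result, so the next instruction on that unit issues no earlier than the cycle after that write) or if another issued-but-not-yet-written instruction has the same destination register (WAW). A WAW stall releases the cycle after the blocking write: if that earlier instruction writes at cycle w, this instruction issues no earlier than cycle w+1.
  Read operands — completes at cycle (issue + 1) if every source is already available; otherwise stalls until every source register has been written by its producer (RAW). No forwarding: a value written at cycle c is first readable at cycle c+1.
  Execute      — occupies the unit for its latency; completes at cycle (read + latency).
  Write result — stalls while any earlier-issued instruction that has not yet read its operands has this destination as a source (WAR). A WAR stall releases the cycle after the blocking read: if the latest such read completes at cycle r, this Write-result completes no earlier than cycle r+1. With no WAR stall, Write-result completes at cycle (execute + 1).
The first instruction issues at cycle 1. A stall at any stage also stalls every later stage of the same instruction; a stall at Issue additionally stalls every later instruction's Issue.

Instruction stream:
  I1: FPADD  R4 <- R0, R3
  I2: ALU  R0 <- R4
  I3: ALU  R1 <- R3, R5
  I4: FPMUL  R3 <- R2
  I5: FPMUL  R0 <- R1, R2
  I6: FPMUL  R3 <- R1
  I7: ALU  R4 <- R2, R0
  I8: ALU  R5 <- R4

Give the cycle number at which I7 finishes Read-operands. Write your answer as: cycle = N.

cycle = 29

I1  is:1  ro:2  ex:5  wr:6
I2  is:2  ro:7  ex:8  wr:9  — RAW R4: wait I1 write@6
I3  is:10  ro:11  ex:12  wr:13  — struct: ALU busy until I2 writes@9
I4  is:11  ro:12  ex:17  wr:18
I5  is:19  ro:20  ex:25  wr:26  — struct: FPMUL busy until I4 writes@18
I6  is:27  ro:28  ex:33  wr:34  — struct: FPMUL busy until I5 writes@26
I7  is:28  ro:29  ex:30  wr:31
I8  is:32  ro:33  ex:34  wr:35  — struct: ALU busy until I7 writes@31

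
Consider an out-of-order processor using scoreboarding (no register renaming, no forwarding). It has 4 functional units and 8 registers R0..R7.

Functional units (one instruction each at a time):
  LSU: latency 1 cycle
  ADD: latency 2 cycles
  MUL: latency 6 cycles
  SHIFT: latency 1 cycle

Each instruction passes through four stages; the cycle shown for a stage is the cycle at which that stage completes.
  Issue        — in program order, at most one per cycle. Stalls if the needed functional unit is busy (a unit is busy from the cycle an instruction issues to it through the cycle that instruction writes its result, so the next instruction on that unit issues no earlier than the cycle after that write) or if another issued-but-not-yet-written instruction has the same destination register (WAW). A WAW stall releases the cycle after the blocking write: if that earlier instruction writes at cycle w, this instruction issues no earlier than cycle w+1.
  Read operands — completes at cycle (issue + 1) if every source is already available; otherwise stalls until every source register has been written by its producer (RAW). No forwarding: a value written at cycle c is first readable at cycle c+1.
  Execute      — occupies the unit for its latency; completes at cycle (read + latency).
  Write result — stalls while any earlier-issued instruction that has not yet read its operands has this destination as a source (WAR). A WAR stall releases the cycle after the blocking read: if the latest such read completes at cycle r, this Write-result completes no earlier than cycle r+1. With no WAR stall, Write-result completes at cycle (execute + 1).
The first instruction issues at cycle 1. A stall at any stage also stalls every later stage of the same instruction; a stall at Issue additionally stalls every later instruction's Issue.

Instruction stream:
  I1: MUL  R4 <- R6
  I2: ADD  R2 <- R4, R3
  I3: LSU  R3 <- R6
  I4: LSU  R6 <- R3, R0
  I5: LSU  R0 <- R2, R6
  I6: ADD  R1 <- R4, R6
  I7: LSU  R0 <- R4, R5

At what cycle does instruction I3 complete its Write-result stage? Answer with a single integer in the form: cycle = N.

t=1  I1→MUL
t=2  I1 RO | I2→ADD
t=3  I3→LSU
t=4  I3 RO
t=5  I3 EX
t=8  I1 EX
t=9  I1 WR R4
t=10  I2 RO
t=11  I3 WR R3
t=12  I2 EX | I4→LSU
t=13  I2 WR R2 | I4 RO
t=14  I4 EX
t=15  I4 WR R6
t=16  I5→LSU
t=17  I5 RO | I6→ADD
t=18  I5 EX | I6 RO
t=19  I5 WR R0
t=20  I6 EX | I7→LSU
t=21  I6 WR R1 | I7 RO
t=22  I7 EX
t=23  I7 WR R0

cycle = 11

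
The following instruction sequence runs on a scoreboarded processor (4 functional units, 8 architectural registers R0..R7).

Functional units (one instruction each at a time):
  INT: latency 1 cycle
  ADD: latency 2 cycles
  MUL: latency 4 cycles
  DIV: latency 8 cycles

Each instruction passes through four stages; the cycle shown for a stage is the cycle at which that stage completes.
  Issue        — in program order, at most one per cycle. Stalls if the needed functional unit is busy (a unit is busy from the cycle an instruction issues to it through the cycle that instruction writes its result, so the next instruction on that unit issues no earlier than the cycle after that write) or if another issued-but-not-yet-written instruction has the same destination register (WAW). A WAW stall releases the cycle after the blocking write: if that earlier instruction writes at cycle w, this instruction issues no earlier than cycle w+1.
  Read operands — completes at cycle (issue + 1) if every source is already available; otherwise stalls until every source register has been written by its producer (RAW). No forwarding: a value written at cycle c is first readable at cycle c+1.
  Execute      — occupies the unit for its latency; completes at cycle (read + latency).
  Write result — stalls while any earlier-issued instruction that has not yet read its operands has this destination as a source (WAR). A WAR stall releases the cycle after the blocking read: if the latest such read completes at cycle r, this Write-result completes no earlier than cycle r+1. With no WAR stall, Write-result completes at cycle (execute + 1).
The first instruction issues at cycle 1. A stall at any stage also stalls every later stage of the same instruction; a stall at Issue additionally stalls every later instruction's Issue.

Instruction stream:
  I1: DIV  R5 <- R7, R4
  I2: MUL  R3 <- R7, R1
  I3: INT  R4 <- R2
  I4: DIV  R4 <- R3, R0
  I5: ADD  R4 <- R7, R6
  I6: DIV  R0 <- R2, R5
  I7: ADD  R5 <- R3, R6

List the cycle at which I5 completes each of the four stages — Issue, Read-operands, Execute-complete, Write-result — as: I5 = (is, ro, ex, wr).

I5 = (23, 24, 26, 27)

t=1  issue I1 (DIV)
t=2  I1 read-ops; issue I2 (MUL)
t=3  I2 read-ops; issue I3 (INT)
t=4  I3 read-ops
t=5  I3 finished on INT
t=6  I3→R4
t=7  I2 finished on MUL
t=8  I2→R3
t=10  I1 finished on DIV
t=11  I1→R5
t=12  issue I4 (DIV)
t=13  I4 read-ops
t=21  I4 finished on DIV
t=22  I4→R4
t=23  issue I5 (ADD)
t=24  I5 read-ops; issue I6 (DIV)
t=25  I6 read-ops
t=26  I5 finished on ADD
t=27  I5→R4
t=28  issue I7 (ADD)
t=29  I7 read-ops
t=31  I7 finished on ADD
t=32  I7→R5
t=33  I6 finished on DIV
t=34  I6→R0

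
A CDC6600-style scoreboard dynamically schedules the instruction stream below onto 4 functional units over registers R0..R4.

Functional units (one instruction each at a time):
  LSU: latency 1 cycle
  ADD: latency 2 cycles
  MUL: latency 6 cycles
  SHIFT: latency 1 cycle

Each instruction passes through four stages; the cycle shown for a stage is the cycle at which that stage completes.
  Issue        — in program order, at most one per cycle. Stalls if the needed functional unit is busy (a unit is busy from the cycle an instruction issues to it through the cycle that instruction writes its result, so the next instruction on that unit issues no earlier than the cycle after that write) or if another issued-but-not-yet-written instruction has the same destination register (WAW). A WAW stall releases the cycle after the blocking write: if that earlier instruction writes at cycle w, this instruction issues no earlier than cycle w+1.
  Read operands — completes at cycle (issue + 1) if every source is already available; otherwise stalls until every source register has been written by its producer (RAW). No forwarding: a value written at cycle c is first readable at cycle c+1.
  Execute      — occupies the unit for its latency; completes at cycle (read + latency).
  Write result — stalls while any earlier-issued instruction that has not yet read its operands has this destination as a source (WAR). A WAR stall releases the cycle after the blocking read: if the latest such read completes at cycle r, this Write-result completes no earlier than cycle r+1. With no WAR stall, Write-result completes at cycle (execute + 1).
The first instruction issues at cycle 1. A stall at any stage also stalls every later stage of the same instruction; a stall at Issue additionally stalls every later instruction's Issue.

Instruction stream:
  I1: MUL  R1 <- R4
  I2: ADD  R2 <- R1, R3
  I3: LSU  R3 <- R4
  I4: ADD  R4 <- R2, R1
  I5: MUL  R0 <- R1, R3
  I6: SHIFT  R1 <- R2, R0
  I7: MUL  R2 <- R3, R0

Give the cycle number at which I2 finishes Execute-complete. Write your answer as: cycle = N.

cycle = 12

I1  is:1  ro:2  ex:8  wr:9
I2  is:2  ro:10  ex:12  wr:13  — RAW R1: wait I1 write@9
I3  is:3  ro:4  ex:5  wr:11  — WAR R3: wait I2 read@10
I4  is:14  ro:15  ex:17  wr:18  — struct: ADD busy until I2 writes@13
I5  is:15  ro:16  ex:22  wr:23
I6  is:16  ro:24  ex:25  wr:26  — RAW R0: wait I5 write@23
I7  is:24  ro:25  ex:31  wr:32  — struct: MUL busy until I5 writes@23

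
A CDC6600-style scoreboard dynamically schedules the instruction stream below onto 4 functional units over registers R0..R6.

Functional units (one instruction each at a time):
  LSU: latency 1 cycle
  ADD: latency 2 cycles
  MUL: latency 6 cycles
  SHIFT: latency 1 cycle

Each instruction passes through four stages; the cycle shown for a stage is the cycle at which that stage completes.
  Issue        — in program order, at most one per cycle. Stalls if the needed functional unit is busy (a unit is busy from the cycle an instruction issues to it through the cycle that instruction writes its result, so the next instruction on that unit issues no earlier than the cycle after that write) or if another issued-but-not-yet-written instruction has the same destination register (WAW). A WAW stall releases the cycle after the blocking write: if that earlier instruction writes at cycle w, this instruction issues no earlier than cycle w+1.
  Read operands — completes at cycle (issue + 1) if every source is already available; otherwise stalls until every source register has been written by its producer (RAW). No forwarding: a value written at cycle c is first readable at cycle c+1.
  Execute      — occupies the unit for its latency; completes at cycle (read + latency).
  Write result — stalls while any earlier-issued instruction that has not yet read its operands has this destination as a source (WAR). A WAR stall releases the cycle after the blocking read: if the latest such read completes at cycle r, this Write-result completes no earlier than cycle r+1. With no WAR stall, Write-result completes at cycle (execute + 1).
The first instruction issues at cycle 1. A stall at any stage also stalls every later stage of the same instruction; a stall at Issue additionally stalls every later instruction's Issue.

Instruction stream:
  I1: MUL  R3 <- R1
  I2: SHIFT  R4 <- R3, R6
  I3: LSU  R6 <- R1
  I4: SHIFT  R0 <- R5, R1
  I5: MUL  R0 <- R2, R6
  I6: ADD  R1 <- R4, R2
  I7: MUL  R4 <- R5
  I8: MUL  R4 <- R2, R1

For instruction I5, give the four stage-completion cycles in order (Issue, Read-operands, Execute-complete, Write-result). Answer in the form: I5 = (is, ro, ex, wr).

  I1 | 1 | 2 | 8 | 9
  I2 | 2 | 10 | 11 | 12   RAW R3: wait I1 write@9
  I3 | 3 | 4 | 5 | 11   WAR R6: wait I2 read@10
  I4 | 13 | 14 | 15 | 16   struct: SHIFT busy until I2 writes@12
  I5 | 17 | 18 | 24 | 25   WAW R0: wait I4 write@16
  I6 | 18 | 19 | 21 | 22
  I7 | 26 | 27 | 33 | 34   struct: MUL busy until I5 writes@25
  I8 | 35 | 36 | 42 | 43   struct: MUL busy until I7 writes@34

I5 = (17, 18, 24, 25)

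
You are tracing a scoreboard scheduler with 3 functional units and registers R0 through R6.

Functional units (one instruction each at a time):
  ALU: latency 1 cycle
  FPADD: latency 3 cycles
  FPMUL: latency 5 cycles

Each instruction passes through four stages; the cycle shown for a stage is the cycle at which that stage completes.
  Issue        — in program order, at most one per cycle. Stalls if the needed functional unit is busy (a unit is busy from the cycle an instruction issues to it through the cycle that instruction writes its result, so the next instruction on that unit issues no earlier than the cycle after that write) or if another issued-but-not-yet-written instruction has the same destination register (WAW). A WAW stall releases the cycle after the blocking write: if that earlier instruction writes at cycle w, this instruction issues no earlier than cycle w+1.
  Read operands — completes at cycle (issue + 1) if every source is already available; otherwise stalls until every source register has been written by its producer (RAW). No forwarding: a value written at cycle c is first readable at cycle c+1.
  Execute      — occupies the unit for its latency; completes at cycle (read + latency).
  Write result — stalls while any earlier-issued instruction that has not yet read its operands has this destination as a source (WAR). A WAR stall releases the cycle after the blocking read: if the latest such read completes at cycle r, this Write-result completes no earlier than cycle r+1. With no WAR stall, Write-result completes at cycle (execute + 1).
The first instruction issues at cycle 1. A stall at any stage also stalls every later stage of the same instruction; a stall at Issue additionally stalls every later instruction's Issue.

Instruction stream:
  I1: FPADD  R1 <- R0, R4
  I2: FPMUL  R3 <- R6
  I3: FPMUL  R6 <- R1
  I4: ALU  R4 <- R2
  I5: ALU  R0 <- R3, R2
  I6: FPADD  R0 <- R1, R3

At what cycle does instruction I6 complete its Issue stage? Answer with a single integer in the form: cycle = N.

cycle = 19

I1 -> (1, 2, 5, 6)
I2 -> (2, 3, 8, 9)
I3 -> (10, 11, 16, 17)  // struct: FPMUL busy until I2 writes@9
I4 -> (11, 12, 13, 14)
I5 -> (15, 16, 17, 18)  // struct: ALU busy until I4 writes@14
I6 -> (19, 20, 23, 24)  // WAW R0: wait I5 write@18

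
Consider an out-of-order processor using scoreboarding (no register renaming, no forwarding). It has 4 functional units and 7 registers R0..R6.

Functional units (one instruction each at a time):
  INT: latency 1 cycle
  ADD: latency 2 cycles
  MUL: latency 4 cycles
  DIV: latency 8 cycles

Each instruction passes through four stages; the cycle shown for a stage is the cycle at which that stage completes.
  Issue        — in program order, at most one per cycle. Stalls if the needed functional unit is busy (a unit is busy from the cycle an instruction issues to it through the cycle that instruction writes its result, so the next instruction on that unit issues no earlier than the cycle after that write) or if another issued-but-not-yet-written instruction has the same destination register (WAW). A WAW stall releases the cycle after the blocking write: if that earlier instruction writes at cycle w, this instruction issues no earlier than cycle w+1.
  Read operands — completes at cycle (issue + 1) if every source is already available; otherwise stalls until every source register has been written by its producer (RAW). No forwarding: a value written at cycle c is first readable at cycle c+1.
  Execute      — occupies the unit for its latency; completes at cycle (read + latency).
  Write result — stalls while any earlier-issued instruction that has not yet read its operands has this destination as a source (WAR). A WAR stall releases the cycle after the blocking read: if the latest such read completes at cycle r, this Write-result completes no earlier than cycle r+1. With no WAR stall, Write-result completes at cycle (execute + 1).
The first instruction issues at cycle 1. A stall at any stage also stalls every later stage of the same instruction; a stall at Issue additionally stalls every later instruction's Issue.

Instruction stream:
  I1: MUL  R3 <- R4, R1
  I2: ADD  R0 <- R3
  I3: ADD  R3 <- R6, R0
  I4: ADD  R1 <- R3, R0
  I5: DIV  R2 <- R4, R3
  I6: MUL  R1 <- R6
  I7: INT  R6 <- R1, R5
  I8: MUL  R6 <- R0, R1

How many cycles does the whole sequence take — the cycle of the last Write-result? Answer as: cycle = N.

cycle = 38

[I1] 1/2/6/7
[I2] 2/8/10/11  (RAW R3: wait I1 write@7)
[I3] 12/13/15/16  (struct: ADD busy until I2 writes@11)
[I4] 17/18/20/21  (struct: ADD busy until I3 writes@16)
[I5] 18/19/27/28
[I6] 22/23/27/28  (WAW R1: wait I4 write@21)
[I7] 23/29/30/31  (RAW R1: wait I6 write@28)
[I8] 32/33/37/38  (WAW R6: wait I7 write@31)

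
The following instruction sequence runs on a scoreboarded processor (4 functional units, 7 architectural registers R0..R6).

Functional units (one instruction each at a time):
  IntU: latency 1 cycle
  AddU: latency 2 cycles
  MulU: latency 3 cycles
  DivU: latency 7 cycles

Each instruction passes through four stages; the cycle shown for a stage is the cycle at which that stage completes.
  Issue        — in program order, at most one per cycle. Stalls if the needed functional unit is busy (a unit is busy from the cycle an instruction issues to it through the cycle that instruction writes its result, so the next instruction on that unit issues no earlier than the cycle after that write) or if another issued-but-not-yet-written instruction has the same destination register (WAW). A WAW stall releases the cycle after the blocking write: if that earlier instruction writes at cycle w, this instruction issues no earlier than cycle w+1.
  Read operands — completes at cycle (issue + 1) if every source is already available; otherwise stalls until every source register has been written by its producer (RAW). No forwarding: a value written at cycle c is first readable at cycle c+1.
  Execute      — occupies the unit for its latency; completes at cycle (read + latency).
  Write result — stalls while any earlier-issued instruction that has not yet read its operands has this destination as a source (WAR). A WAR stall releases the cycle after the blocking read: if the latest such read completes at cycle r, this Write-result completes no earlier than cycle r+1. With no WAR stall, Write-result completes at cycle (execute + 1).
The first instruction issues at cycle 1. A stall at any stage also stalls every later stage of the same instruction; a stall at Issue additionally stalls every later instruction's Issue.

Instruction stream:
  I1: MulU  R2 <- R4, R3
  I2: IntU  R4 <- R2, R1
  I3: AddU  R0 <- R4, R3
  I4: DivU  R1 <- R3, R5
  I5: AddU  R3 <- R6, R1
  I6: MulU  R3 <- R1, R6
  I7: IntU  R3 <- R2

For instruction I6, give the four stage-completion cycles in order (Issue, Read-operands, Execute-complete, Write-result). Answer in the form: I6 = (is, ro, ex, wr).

I6 = (19, 20, 23, 24)

cycle 1: I1→MulU
cycle 2: I1 RO, I2→IntU
cycle 3: I3→AddU
cycle 4: I4→DivU
cycle 5: I1 EX, I4 RO
cycle 6: I1 WR R2
cycle 7: I2 RO
cycle 8: I2 EX
cycle 9: I2 WR R4
cycle 10: I3 RO
cycle 12: I3 EX, I4 EX
cycle 13: I3 WR R0, I4 WR R1
cycle 14: I5→AddU
cycle 15: I5 RO
cycle 17: I5 EX
cycle 18: I5 WR R3
cycle 19: I6→MulU
cycle 20: I6 RO
cycle 23: I6 EX
cycle 24: I6 WR R3
cycle 25: I7→IntU
cycle 26: I7 RO
cycle 27: I7 EX
cycle 28: I7 WR R3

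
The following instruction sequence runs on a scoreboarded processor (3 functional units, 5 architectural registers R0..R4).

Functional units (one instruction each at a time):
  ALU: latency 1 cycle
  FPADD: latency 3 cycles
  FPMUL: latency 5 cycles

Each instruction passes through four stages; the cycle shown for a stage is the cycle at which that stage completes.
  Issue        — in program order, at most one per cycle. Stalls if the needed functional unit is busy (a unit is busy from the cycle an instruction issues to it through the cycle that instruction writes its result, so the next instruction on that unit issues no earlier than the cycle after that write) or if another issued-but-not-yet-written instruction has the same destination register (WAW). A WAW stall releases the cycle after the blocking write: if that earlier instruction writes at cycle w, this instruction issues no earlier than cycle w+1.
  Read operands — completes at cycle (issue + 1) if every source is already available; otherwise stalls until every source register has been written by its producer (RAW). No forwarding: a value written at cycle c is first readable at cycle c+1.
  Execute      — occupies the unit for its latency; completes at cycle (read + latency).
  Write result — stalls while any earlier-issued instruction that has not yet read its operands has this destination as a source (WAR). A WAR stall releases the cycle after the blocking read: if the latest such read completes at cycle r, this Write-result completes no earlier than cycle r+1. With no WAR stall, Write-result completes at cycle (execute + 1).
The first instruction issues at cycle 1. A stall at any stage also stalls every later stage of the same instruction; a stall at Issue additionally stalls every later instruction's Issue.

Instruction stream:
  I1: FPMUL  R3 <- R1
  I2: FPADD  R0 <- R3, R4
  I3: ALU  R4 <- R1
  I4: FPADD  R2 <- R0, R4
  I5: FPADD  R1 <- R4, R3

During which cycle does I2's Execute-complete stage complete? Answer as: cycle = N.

I1: IS=1 RO=2 EX=7 WR=8
I2: IS=2 RO=9 EX=12 WR=13  [RAW R3: wait I1 write@8]
I3: IS=3 RO=4 EX=5 WR=10  [WAR R4: wait I2 read@9]
I4: IS=14 RO=15 EX=18 WR=19  [struct: FPADD busy until I2 writes@13]
I5: IS=20 RO=21 EX=24 WR=25  [struct: FPADD busy until I4 writes@19]

cycle = 12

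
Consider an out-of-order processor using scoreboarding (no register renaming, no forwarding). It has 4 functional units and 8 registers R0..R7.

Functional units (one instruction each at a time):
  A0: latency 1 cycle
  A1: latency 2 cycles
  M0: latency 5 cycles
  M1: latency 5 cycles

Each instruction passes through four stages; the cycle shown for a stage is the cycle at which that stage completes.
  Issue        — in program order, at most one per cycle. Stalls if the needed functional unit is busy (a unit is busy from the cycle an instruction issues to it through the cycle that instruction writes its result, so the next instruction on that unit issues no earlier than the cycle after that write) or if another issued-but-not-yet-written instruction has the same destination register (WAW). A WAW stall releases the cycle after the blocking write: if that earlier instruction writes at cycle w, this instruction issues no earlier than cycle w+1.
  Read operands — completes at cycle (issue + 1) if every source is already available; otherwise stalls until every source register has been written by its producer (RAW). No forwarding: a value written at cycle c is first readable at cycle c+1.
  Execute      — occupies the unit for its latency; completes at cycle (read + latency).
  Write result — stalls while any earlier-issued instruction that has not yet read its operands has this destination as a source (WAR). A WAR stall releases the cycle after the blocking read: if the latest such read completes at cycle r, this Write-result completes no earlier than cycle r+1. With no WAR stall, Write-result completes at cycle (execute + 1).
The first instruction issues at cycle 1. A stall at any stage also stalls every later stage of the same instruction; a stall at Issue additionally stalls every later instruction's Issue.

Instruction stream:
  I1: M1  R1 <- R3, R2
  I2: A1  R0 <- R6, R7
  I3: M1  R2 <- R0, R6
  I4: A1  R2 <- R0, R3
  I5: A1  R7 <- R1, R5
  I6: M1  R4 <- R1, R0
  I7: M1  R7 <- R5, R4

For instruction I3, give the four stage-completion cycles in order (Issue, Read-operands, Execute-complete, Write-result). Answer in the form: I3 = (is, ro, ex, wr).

I3 = (9, 10, 15, 16)

c1: I1→M1
c2: I1 RO | I2→A1
c3: I2 RO
c5: I2 EX
c6: I2 WR R0
c7: I1 EX
c8: I1 WR R1
c9: I3→M1
c10: I3 RO
c15: I3 EX
c16: I3 WR R2
c17: I4→A1
c18: I4 RO
c20: I4 EX
c21: I4 WR R2
c22: I5→A1
c23: I5 RO | I6→M1
c24: I6 RO
c25: I5 EX
c26: I5 WR R7
c29: I6 EX
c30: I6 WR R4
c31: I7→M1
c32: I7 RO
c37: I7 EX
c38: I7 WR R7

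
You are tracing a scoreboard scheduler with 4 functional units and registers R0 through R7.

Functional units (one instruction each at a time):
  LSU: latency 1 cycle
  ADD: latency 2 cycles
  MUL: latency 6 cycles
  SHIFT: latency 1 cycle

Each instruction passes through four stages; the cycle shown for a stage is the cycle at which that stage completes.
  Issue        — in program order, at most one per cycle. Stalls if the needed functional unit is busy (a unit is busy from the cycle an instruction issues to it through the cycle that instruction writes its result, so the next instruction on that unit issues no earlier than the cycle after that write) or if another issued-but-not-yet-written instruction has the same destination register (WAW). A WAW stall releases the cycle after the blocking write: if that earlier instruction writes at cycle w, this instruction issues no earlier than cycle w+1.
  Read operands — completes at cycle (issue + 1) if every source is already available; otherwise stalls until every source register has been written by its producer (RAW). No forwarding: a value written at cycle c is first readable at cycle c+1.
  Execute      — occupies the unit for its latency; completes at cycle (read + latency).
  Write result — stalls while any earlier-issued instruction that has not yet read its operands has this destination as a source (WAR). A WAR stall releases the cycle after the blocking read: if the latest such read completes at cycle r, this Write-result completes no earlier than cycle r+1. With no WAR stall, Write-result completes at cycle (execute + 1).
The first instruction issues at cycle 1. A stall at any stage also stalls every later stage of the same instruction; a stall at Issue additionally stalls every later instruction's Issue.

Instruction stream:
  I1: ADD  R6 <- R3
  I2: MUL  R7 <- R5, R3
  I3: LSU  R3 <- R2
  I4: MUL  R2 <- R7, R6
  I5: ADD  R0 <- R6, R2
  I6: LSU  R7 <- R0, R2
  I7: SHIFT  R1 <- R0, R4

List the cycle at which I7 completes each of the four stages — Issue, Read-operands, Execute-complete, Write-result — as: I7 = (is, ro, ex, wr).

t=1  issue I1 (ADD)
t=2  I1 read-ops, issue I2 (MUL)
t=3  I2 read-ops, issue I3 (LSU)
t=4  I1 finished on ADD, I3 read-ops
t=5  I1→R6, I3 finished on LSU
t=6  I3→R3
t=9  I2 finished on MUL
t=10  I2→R7
t=11  issue I4 (MUL)
t=12  I4 read-ops, issue I5 (ADD)
t=13  issue I6 (LSU)
t=14  issue I7 (SHIFT)
t=18  I4 finished on MUL
t=19  I4→R2
t=20  I5 read-ops
t=22  I5 finished on ADD
t=23  I5→R0
t=24  I6 read-ops, I7 read-ops
t=25  I6 finished on LSU, I7 finished on SHIFT
t=26  I6→R7, I7→R1

I7 = (14, 24, 25, 26)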